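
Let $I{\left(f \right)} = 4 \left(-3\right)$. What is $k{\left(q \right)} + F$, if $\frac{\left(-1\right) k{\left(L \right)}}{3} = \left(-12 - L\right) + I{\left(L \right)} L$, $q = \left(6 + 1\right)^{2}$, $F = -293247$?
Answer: $-291300$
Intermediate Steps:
$q = 49$ ($q = 7^{2} = 49$)
$I{\left(f \right)} = -12$
$k{\left(L \right)} = 36 + 39 L$ ($k{\left(L \right)} = - 3 \left(\left(-12 - L\right) - 12 L\right) = - 3 \left(-12 - 13 L\right) = 36 + 39 L$)
$k{\left(q \right)} + F = \left(36 + 39 \cdot 49\right) - 293247 = \left(36 + 1911\right) - 293247 = 1947 - 293247 = -291300$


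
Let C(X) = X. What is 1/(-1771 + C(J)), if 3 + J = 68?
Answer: -1/1706 ≈ -0.00058617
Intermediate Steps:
J = 65 (J = -3 + 68 = 65)
1/(-1771 + C(J)) = 1/(-1771 + 65) = 1/(-1706) = -1/1706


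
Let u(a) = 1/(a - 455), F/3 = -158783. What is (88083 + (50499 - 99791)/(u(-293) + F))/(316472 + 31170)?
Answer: 31384807185815/123867991803026 ≈ 0.25337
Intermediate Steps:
F = -476349 (F = 3*(-158783) = -476349)
u(a) = 1/(-455 + a)
(88083 + (50499 - 99791)/(u(-293) + F))/(316472 + 31170) = (88083 + (50499 - 99791)/(1/(-455 - 293) - 476349))/(316472 + 31170) = (88083 - 49292/(1/(-748) - 476349))/347642 = (88083 - 49292/(-1/748 - 476349))*(1/347642) = (88083 - 49292/(-356309053/748))*(1/347642) = (88083 - 49292*(-748/356309053))*(1/347642) = (88083 + 36870416/356309053)*(1/347642) = (31384807185815/356309053)*(1/347642) = 31384807185815/123867991803026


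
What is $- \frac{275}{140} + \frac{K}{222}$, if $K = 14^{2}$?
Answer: $- \frac{3361}{3108} \approx -1.0814$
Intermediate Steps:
$K = 196$
$- \frac{275}{140} + \frac{K}{222} = - \frac{275}{140} + \frac{196}{222} = \left(-275\right) \frac{1}{140} + 196 \cdot \frac{1}{222} = - \frac{55}{28} + \frac{98}{111} = - \frac{3361}{3108}$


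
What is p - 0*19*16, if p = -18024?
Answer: -18024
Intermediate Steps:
p - 0*19*16 = -18024 - 0*19*16 = -18024 - 0*16 = -18024 - 1*0 = -18024 + 0 = -18024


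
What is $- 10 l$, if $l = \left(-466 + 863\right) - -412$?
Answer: $-8090$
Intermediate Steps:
$l = 809$ ($l = 397 + 412 = 809$)
$- 10 l = \left(-10\right) 809 = -8090$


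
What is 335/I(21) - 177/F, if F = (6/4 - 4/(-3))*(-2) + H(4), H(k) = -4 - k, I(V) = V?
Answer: 24886/861 ≈ 28.904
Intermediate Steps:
F = -41/3 (F = (6/4 - 4/(-3))*(-2) + (-4 - 1*4) = (6*(¼) - 4*(-⅓))*(-2) + (-4 - 4) = (3/2 + 4/3)*(-2) - 8 = (17/6)*(-2) - 8 = -17/3 - 8 = -41/3 ≈ -13.667)
335/I(21) - 177/F = 335/21 - 177/(-41/3) = 335*(1/21) - 177*(-3/41) = 335/21 + 531/41 = 24886/861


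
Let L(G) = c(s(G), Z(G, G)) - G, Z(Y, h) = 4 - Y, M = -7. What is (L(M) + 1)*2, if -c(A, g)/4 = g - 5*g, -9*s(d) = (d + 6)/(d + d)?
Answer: 368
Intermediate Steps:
s(d) = -(6 + d)/(18*d) (s(d) = -(d + 6)/(9*(d + d)) = -(6 + d)/(9*(2*d)) = -(6 + d)*1/(2*d)/9 = -(6 + d)/(18*d))
c(A, g) = 16*g (c(A, g) = -4*(g - 5*g) = -(-16)*g = 16*g)
L(G) = 64 - 17*G (L(G) = 16*(4 - G) - G = (64 - 16*G) - G = 64 - 17*G)
(L(M) + 1)*2 = ((64 - 17*(-7)) + 1)*2 = ((64 + 119) + 1)*2 = (183 + 1)*2 = 184*2 = 368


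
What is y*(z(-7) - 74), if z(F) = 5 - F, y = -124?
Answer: 7688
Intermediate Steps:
y*(z(-7) - 74) = -124*((5 - 1*(-7)) - 74) = -124*((5 + 7) - 74) = -124*(12 - 74) = -124*(-62) = 7688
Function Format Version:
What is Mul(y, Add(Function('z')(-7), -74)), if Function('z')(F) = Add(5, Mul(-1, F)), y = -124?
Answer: 7688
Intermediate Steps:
Mul(y, Add(Function('z')(-7), -74)) = Mul(-124, Add(Add(5, Mul(-1, -7)), -74)) = Mul(-124, Add(Add(5, 7), -74)) = Mul(-124, Add(12, -74)) = Mul(-124, -62) = 7688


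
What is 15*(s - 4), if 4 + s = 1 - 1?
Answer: -120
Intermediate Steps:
s = -4 (s = -4 + (1 - 1) = -4 + 0 = -4)
15*(s - 4) = 15*(-4 - 4) = 15*(-8) = -120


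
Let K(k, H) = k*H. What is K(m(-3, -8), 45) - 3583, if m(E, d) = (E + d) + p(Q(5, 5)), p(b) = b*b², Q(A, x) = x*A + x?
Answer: 1210922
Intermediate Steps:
Q(A, x) = x + A*x (Q(A, x) = A*x + x = x + A*x)
p(b) = b³
m(E, d) = 27000 + E + d (m(E, d) = (E + d) + (5*(1 + 5))³ = (E + d) + (5*6)³ = (E + d) + 30³ = (E + d) + 27000 = 27000 + E + d)
K(k, H) = H*k
K(m(-3, -8), 45) - 3583 = 45*(27000 - 3 - 8) - 3583 = 45*26989 - 3583 = 1214505 - 3583 = 1210922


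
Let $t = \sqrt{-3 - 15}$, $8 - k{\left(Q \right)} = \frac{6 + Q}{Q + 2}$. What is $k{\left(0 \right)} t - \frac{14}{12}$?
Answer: $- \frac{7}{6} + 15 i \sqrt{2} \approx -1.1667 + 21.213 i$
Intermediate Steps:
$k{\left(Q \right)} = 8 - \frac{6 + Q}{2 + Q}$ ($k{\left(Q \right)} = 8 - \frac{6 + Q}{Q + 2} = 8 - \frac{6 + Q}{2 + Q}$)
$t = 3 i \sqrt{2}$ ($t = \sqrt{-3 - 15} = \sqrt{-18} = 3 i \sqrt{2} \approx 4.2426 i$)
$k{\left(0 \right)} t - \frac{14}{12} = \frac{10 + 7 \cdot 0}{2 + 0} \cdot 3 i \sqrt{2} - \frac{14}{12} = \frac{10 + 0}{2} \cdot 3 i \sqrt{2} - \frac{7}{6} = \frac{1}{2} \cdot 10 \cdot 3 i \sqrt{2} - \frac{7}{6} = 5 \cdot 3 i \sqrt{2} - \frac{7}{6} = 15 i \sqrt{2} - \frac{7}{6} = - \frac{7}{6} + 15 i \sqrt{2}$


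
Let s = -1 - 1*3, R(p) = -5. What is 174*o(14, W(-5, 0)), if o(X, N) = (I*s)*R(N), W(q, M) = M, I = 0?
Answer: 0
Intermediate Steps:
s = -4 (s = -1 - 3 = -4)
o(X, N) = 0 (o(X, N) = (0*(-4))*(-5) = 0*(-5) = 0)
174*o(14, W(-5, 0)) = 174*0 = 0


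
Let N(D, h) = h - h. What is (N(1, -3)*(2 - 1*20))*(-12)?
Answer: 0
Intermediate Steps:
N(D, h) = 0
(N(1, -3)*(2 - 1*20))*(-12) = (0*(2 - 1*20))*(-12) = (0*(2 - 20))*(-12) = (0*(-18))*(-12) = 0*(-12) = 0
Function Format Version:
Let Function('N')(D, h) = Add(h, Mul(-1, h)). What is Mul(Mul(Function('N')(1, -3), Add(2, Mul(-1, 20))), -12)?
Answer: 0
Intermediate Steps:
Function('N')(D, h) = 0
Mul(Mul(Function('N')(1, -3), Add(2, Mul(-1, 20))), -12) = Mul(Mul(0, Add(2, Mul(-1, 20))), -12) = Mul(Mul(0, Add(2, -20)), -12) = Mul(Mul(0, -18), -12) = Mul(0, -12) = 0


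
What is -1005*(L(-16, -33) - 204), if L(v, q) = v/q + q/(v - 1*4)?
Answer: 8926477/44 ≈ 2.0287e+5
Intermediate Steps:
L(v, q) = q/(-4 + v) + v/q (L(v, q) = v/q + q/(v - 4) = v/q + q/(-4 + v) = q/(-4 + v) + v/q)
-1005*(L(-16, -33) - 204) = -1005*(((-33)² + (-16)² - 4*(-16))/((-33)*(-4 - 16)) - 204) = -1005*(-1/33*(1089 + 256 + 64)/(-20) - 204) = -1005*(-1/33*(-1/20)*1409 - 204) = -1005*(1409/660 - 204) = -1005*(-133231/660) = 8926477/44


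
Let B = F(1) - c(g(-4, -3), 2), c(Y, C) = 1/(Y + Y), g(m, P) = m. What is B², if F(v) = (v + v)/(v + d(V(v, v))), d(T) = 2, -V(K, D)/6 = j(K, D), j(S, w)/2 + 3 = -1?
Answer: 361/576 ≈ 0.62674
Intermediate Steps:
j(S, w) = -8 (j(S, w) = -6 + 2*(-1) = -6 - 2 = -8)
V(K, D) = 48 (V(K, D) = -6*(-8) = 48)
F(v) = 2*v/(2 + v) (F(v) = (v + v)/(v + 2) = (2*v)/(2 + v) = 2*v/(2 + v))
c(Y, C) = 1/(2*Y)
B = 19/24 (B = 2*1/(2 + 1) - 1/(2*(-4)) = 2*1/3 - (-1)/(2*4) = 2*1*(⅓) - 1*(-⅛) = ⅔ + ⅛ = 19/24 ≈ 0.79167)
B² = (19/24)² = 361/576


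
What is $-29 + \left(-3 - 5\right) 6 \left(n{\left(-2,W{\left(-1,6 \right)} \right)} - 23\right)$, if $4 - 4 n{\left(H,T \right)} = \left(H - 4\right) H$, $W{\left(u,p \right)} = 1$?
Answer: $1171$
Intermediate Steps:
$n{\left(H,T \right)} = 1 - \frac{H \left(-4 + H\right)}{4}$ ($n{\left(H,T \right)} = 1 - \frac{\left(H - 4\right) H}{4} = 1 - \frac{\left(-4 + H\right) H}{4} = 1 - \frac{H \left(-4 + H\right)}{4}$)
$-29 + \left(-3 - 5\right) 6 \left(n{\left(-2,W{\left(-1,6 \right)} \right)} - 23\right) = -29 + \left(-3 - 5\right) 6 \left(\left(1 - 2 - \frac{\left(-2\right)^{2}}{4}\right) - 23\right) = -29 + \left(-8\right) 6 \left(\left(1 - 2 - 1\right) - 23\right) = -29 - 48 \left(\left(1 - 2 - 1\right) - 23\right) = -29 - 48 \left(-2 - 23\right) = -29 - -1200 = -29 + 1200 = 1171$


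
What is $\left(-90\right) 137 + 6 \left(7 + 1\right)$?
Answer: $-12282$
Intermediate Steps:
$\left(-90\right) 137 + 6 \left(7 + 1\right) = -12330 + 6 \cdot 8 = -12330 + 48 = -12282$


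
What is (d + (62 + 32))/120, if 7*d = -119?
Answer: 77/120 ≈ 0.64167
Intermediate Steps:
d = -17 (d = (1/7)*(-119) = -17)
(d + (62 + 32))/120 = (-17 + (62 + 32))/120 = (-17 + 94)*(1/120) = 77*(1/120) = 77/120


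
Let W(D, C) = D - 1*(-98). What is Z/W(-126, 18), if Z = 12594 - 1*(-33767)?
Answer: -6623/4 ≈ -1655.8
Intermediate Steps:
Z = 46361 (Z = 12594 + 33767 = 46361)
W(D, C) = 98 + D (W(D, C) = D + 98 = 98 + D)
Z/W(-126, 18) = 46361/(98 - 126) = 46361/(-28) = 46361*(-1/28) = -6623/4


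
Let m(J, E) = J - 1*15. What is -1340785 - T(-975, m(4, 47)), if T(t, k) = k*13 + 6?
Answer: -1340648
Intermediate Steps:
m(J, E) = -15 + J (m(J, E) = J - 15 = -15 + J)
T(t, k) = 6 + 13*k (T(t, k) = 13*k + 6 = 6 + 13*k)
-1340785 - T(-975, m(4, 47)) = -1340785 - (6 + 13*(-15 + 4)) = -1340785 - (6 + 13*(-11)) = -1340785 - (6 - 143) = -1340785 - 1*(-137) = -1340785 + 137 = -1340648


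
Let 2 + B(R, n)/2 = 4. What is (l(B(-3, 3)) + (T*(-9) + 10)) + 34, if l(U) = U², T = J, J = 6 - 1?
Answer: 15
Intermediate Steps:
J = 5
T = 5
B(R, n) = 4 (B(R, n) = -4 + 2*4 = -4 + 8 = 4)
(l(B(-3, 3)) + (T*(-9) + 10)) + 34 = (4² + (5*(-9) + 10)) + 34 = (16 + (-45 + 10)) + 34 = (16 - 35) + 34 = -19 + 34 = 15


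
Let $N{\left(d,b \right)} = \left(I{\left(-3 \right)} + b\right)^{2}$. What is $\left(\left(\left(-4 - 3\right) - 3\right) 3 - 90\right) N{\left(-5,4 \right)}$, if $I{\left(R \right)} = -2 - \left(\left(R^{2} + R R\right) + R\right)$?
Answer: $-20280$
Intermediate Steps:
$I{\left(R \right)} = -2 - R - 2 R^{2}$ ($I{\left(R \right)} = -2 - \left(\left(R^{2} + R^{2}\right) + R\right) = -2 - \left(2 R^{2} + R\right) = -2 - \left(R + 2 R^{2}\right) = -2 - R - 2 R^{2}$)
$N{\left(d,b \right)} = \left(-17 + b\right)^{2}$ ($N{\left(d,b \right)} = \left(\left(-2 - -3 - 2 \left(-3\right)^{2}\right) + b\right)^{2} = \left(\left(-2 + 3 - 18\right) + b\right)^{2} = \left(-17 + b\right)^{2}$)
$\left(\left(\left(-4 - 3\right) - 3\right) 3 - 90\right) N{\left(-5,4 \right)} = \left(\left(\left(-4 - 3\right) - 3\right) 3 - 90\right) \left(-17 + 4\right)^{2} = \left(\left(-7 - 3\right) 3 - 90\right) \left(-13\right)^{2} = \left(\left(-10\right) 3 - 90\right) 169 = \left(-30 - 90\right) 169 = \left(-120\right) 169 = -20280$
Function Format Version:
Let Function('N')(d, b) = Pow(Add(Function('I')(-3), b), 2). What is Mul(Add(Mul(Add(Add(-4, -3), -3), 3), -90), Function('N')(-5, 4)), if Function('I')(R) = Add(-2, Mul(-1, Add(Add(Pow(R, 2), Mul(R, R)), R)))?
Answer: -20280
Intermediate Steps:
Function('I')(R) = Add(-2, Mul(-1, R), Mul(-2, Pow(R, 2))) (Function('I')(R) = Add(-2, Mul(-1, Add(Add(Pow(R, 2), Pow(R, 2)), R))) = Add(-2, Mul(-1, Add(Mul(2, Pow(R, 2)), R))) = Add(-2, Mul(-1, Add(R, Mul(2, Pow(R, 2))))) = Add(-2, Add(Mul(-1, R), Mul(-2, Pow(R, 2)))) = Add(-2, Mul(-1, R), Mul(-2, Pow(R, 2))))
Function('N')(d, b) = Pow(Add(-17, b), 2) (Function('N')(d, b) = Pow(Add(Add(-2, Mul(-1, -3), Mul(-2, Pow(-3, 2))), b), 2) = Pow(Add(Add(-2, 3, Mul(-2, 9)), b), 2) = Pow(Add(Add(-2, 3, -18), b), 2) = Pow(Add(-17, b), 2))
Mul(Add(Mul(Add(Add(-4, -3), -3), 3), -90), Function('N')(-5, 4)) = Mul(Add(Mul(Add(Add(-4, -3), -3), 3), -90), Pow(Add(-17, 4), 2)) = Mul(Add(Mul(Add(-7, -3), 3), -90), Pow(-13, 2)) = Mul(Add(Mul(-10, 3), -90), 169) = Mul(Add(-30, -90), 169) = Mul(-120, 169) = -20280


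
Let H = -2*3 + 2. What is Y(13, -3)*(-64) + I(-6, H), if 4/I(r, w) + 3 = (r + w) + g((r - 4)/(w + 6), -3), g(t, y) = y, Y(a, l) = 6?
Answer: -1537/4 ≈ -384.25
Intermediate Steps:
H = -4 (H = -6 + 2 = -4)
I(r, w) = 4/(-6 + r + w) (I(r, w) = 4/(-3 + ((r + w) - 3)) = 4/(-3 + (-3 + r + w)) = 4/(-6 + r + w))
Y(13, -3)*(-64) + I(-6, H) = 6*(-64) + 4/(-6 - 6 - 4) = -384 + 4/(-16) = -384 + 4*(-1/16) = -384 - 1/4 = -1537/4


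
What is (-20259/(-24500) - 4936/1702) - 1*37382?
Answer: -779439234591/20849500 ≈ -37384.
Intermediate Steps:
(-20259/(-24500) - 4936/1702) - 1*37382 = (-20259*(-1/24500) - 4936*1/1702) - 37382 = (20259/24500 - 2468/851) - 37382 = -43225591/20849500 - 37382 = -779439234591/20849500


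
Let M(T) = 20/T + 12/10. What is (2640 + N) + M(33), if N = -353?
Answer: 377653/165 ≈ 2288.8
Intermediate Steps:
M(T) = 6/5 + 20/T (M(T) = 20/T + 12*(1/10) = 20/T + 6/5 = 6/5 + 20/T)
(2640 + N) + M(33) = (2640 - 353) + (6/5 + 20/33) = 2287 + (6/5 + 20*(1/33)) = 2287 + (6/5 + 20/33) = 2287 + 298/165 = 377653/165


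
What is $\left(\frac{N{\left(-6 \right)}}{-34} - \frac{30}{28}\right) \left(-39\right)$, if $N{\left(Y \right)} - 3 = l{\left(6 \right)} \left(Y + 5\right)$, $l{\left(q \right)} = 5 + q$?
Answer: $\frac{7761}{238} \approx 32.609$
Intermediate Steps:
$N{\left(Y \right)} = 58 + 11 Y$ ($N{\left(Y \right)} = 3 + \left(5 + 6\right) \left(Y + 5\right) = 3 + 11 \left(5 + Y\right) = 3 + \left(55 + 11 Y\right) = 58 + 11 Y$)
$\left(\frac{N{\left(-6 \right)}}{-34} - \frac{30}{28}\right) \left(-39\right) = \left(\frac{58 + 11 \left(-6\right)}{-34} - \frac{30}{28}\right) \left(-39\right) = \left(\left(58 - 66\right) \left(- \frac{1}{34}\right) - \frac{15}{14}\right) \left(-39\right) = \left(\left(-8\right) \left(- \frac{1}{34}\right) - \frac{15}{14}\right) \left(-39\right) = \left(\frac{4}{17} - \frac{15}{14}\right) \left(-39\right) = \left(- \frac{199}{238}\right) \left(-39\right) = \frac{7761}{238}$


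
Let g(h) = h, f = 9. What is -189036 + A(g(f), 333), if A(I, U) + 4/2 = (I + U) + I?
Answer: -188687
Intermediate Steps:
A(I, U) = -2 + U + 2*I (A(I, U) = -2 + ((I + U) + I) = -2 + (U + 2*I) = -2 + U + 2*I)
-189036 + A(g(f), 333) = -189036 + (-2 + 333 + 2*9) = -189036 + (-2 + 333 + 18) = -189036 + 349 = -188687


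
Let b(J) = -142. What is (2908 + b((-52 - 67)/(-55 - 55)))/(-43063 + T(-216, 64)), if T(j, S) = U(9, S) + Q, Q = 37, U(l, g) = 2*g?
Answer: -1383/21449 ≈ -0.064479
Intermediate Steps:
T(j, S) = 37 + 2*S (T(j, S) = 2*S + 37 = 37 + 2*S)
(2908 + b((-52 - 67)/(-55 - 55)))/(-43063 + T(-216, 64)) = (2908 - 142)/(-43063 + (37 + 2*64)) = 2766/(-43063 + (37 + 128)) = 2766/(-43063 + 165) = 2766/(-42898) = 2766*(-1/42898) = -1383/21449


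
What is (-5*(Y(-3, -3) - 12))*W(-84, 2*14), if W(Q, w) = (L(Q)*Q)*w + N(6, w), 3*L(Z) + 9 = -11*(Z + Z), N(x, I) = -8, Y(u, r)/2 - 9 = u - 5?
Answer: -72089200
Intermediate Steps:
Y(u, r) = 8 + 2*u (Y(u, r) = 18 + 2*(u - 5) = 18 + 2*(-5 + u) = 18 + (-10 + 2*u) = 8 + 2*u)
L(Z) = -3 - 22*Z/3 (L(Z) = -3 + (-11*(Z + Z))/3 = -3 + (-22*Z)/3 = -3 - 22*Z/3)
W(Q, w) = -8 + Q*w*(-3 - 22*Q/3) (W(Q, w) = ((-3 - 22*Q/3)*Q)*w - 8 = (Q*(-3 - 22*Q/3))*w - 8 = Q*w*(-3 - 22*Q/3) - 8 = -8 + Q*w*(-3 - 22*Q/3))
(-5*(Y(-3, -3) - 12))*W(-84, 2*14) = (-5*((8 + 2*(-3)) - 12))*(-8 - 1/3*(-84)*2*14*(9 + 22*(-84))) = (-5*((8 - 6) - 12))*(-8 - 1/3*(-84)*28*(9 - 1848)) = (-5*(2 - 12))*(-8 - 1/3*(-84)*28*(-1839)) = (-5*(-10))*(-8 - 1441776) = 50*(-1441784) = -72089200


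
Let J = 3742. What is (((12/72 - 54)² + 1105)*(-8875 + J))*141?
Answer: -11588813453/4 ≈ -2.8972e+9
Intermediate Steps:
(((12/72 - 54)² + 1105)*(-8875 + J))*141 = (((12/72 - 54)² + 1105)*(-8875 + 3742))*141 = (((12*(1/72) - 54)² + 1105)*(-5133))*141 = (((⅙ - 54)² + 1105)*(-5133))*141 = (((-323/6)² + 1105)*(-5133))*141 = ((104329/36 + 1105)*(-5133))*141 = ((144109/36)*(-5133))*141 = -246570499/12*141 = -11588813453/4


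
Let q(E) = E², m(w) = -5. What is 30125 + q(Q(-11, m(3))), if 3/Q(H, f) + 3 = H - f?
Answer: 271126/9 ≈ 30125.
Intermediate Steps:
Q(H, f) = 3/(-3 + H - f) (Q(H, f) = 3/(-3 + (H - f)) = 3/(-3 + H - f))
30125 + q(Q(-11, m(3))) = 30125 + (-3/(3 - 5 - 1*(-11)))² = 30125 + (-3/(3 - 5 + 11))² = 30125 + (-3/9)² = 30125 + (-3*⅑)² = 30125 + (-⅓)² = 30125 + ⅑ = 271126/9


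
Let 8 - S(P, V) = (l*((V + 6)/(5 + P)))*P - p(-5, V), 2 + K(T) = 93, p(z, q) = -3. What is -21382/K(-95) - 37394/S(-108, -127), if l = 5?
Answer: -1758605572/5992805 ≈ -293.45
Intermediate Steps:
K(T) = 91 (K(T) = -2 + 93 = 91)
S(P, V) = 5 - 5*P*(6 + V)/(5 + P) (S(P, V) = 8 - ((5*((V + 6)/(5 + P)))*P - 1*(-3)) = 8 - ((5*((6 + V)/(5 + P)))*P + 3) = 8 - ((5*(6 + V)/(5 + P))*P + 3) = 8 - (5*P*(6 + V)/(5 + P) + 3) = 8 - (3 + 5*P*(6 + V)/(5 + P)) = 8 + (-3 - 5*P*(6 + V)/(5 + P)) = 5 - 5*P*(6 + V)/(5 + P))
-21382/K(-95) - 37394/S(-108, -127) = -21382/91 - 37394*(5 - 108)/(5*(5 - 5*(-108) - 1*(-108)*(-127))) = -21382*1/91 - 37394*(-103/(5*(5 + 540 - 13716))) = -21382/91 - 37394/(5*(-1/103)*(-13171)) = -21382/91 - 37394/65855/103 = -21382/91 - 37394*103/65855 = -21382/91 - 3851582/65855 = -1758605572/5992805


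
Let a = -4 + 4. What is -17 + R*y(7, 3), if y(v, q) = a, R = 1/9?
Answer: -17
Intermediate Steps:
R = ⅑ ≈ 0.11111
a = 0
y(v, q) = 0
-17 + R*y(7, 3) = -17 + (⅑)*0 = -17 + 0 = -17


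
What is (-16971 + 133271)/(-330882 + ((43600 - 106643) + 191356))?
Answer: -116300/202569 ≈ -0.57413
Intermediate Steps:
(-16971 + 133271)/(-330882 + ((43600 - 106643) + 191356)) = 116300/(-330882 + (-63043 + 191356)) = 116300/(-330882 + 128313) = 116300/(-202569) = 116300*(-1/202569) = -116300/202569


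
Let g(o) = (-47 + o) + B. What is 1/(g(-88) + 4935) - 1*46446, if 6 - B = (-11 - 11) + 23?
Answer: -223173029/4805 ≈ -46446.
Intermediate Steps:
B = 5 (B = 6 - ((-11 - 11) + 23) = 6 - (-22 + 23) = 6 - 1*1 = 6 - 1 = 5)
g(o) = -42 + o (g(o) = (-47 + o) + 5 = -42 + o)
1/(g(-88) + 4935) - 1*46446 = 1/((-42 - 88) + 4935) - 1*46446 = 1/(-130 + 4935) - 46446 = 1/4805 - 46446 = -223173029/4805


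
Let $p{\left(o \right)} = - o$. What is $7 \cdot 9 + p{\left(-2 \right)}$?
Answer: $65$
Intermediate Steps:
$7 \cdot 9 + p{\left(-2 \right)} = 7 \cdot 9 - -2 = 63 + 2 = 65$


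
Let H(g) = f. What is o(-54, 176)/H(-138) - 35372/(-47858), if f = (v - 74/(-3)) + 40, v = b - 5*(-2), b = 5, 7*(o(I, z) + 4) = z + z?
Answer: 52847666/40033217 ≈ 1.3201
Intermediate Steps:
o(I, z) = -4 + 2*z/7 (o(I, z) = -4 + (z + z)/7 = -4 + (2*z)/7 = -4 + 2*z/7)
v = 15 (v = 5 - 5*(-2) = 5 + 10 = 15)
f = 239/3 (f = (15 - 74/(-3)) + 40 = (15 - 74*(-⅓)) + 40 = (15 + 74/3) + 40 = 119/3 + 40 = 239/3 ≈ 79.667)
H(g) = 239/3
o(-54, 176)/H(-138) - 35372/(-47858) = (-4 + (2/7)*176)/(239/3) - 35372/(-47858) = (-4 + 352/7)*(3/239) - 35372*(-1/47858) = (324/7)*(3/239) + 17686/23929 = 972/1673 + 17686/23929 = 52847666/40033217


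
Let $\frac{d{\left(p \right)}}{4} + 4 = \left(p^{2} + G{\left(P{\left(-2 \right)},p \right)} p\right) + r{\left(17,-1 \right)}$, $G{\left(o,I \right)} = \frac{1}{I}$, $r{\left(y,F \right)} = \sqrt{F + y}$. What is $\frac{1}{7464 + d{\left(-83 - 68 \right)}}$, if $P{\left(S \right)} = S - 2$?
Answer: $\frac{1}{98672} \approx 1.0135 \cdot 10^{-5}$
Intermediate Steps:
$P{\left(S \right)} = -2 + S$
$d{\left(p \right)} = 4 + 4 p^{2}$ ($d{\left(p \right)} = -16 + 4 \left(\left(p^{2} + \frac{p}{p}\right) + \sqrt{-1 + 17}\right) = -16 + 4 \left(\left(p^{2} + 1\right) + \sqrt{16}\right) = -16 + 4 \left(\left(1 + p^{2}\right) + 4\right) = -16 + 4 \left(5 + p^{2}\right) = -16 + \left(20 + 4 p^{2}\right) = 4 + 4 p^{2}$)
$\frac{1}{7464 + d{\left(-83 - 68 \right)}} = \frac{1}{7464 + \left(4 + 4 \left(-83 - 68\right)^{2}\right)} = \frac{1}{7464 + \left(4 + 4 \left(-151\right)^{2}\right)} = \frac{1}{7464 + \left(4 + 4 \cdot 22801\right)} = \frac{1}{7464 + \left(4 + 91204\right)} = \frac{1}{7464 + 91208} = \frac{1}{98672}$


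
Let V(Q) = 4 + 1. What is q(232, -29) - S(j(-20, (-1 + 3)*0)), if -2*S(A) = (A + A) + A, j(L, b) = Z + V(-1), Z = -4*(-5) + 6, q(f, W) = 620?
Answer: 1333/2 ≈ 666.50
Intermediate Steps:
V(Q) = 5
Z = 26 (Z = 20 + 6 = 26)
j(L, b) = 31 (j(L, b) = 26 + 5 = 31)
S(A) = -3*A/2 (S(A) = -((A + A) + A)/2 = -(2*A + A)/2 = -3*A/2)
q(232, -29) - S(j(-20, (-1 + 3)*0)) = 620 - (-3)*31/2 = 620 - 1*(-93/2) = 620 + 93/2 = 1333/2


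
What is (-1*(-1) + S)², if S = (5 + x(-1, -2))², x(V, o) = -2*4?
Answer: 100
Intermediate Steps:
x(V, o) = -8
S = 9 (S = (5 - 8)² = (-3)² = 9)
(-1*(-1) + S)² = (-1*(-1) + 9)² = (1 + 9)² = 10² = 100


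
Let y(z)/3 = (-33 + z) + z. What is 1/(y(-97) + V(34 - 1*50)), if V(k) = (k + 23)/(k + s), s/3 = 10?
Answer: -2/1361 ≈ -0.0014695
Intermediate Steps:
s = 30 (s = 3*10 = 30)
y(z) = -99 + 6*z (y(z) = 3*((-33 + z) + z) = 3*(-33 + 2*z) = -99 + 6*z)
V(k) = (23 + k)/(30 + k) (V(k) = (k + 23)/(k + 30) = (23 + k)/(30 + k))
1/(y(-97) + V(34 - 1*50)) = 1/((-99 + 6*(-97)) + (23 + (34 - 1*50))/(30 + (34 - 1*50))) = 1/((-99 - 582) + (23 + (34 - 50))/(30 + (34 - 50))) = 1/(-681 + (23 - 16)/(30 - 16)) = 1/(-681 + 7/14) = 1/(-681 + (1/14)*7) = 1/(-681 + 1/2) = 1/(-1361/2) = -2/1361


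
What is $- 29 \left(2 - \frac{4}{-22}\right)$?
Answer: $- \frac{696}{11} \approx -63.273$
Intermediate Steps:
$- 29 \left(2 - \frac{4}{-22}\right) = - 29 \left(2 - - \frac{2}{11}\right) = - 29 \left(2 + \frac{2}{11}\right) = \left(-29\right) \frac{24}{11} = - \frac{696}{11}$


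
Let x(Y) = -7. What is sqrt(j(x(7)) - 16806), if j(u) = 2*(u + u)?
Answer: I*sqrt(16834) ≈ 129.75*I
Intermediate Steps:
j(u) = 4*u (j(u) = 2*(2*u) = 4*u)
sqrt(j(x(7)) - 16806) = sqrt(4*(-7) - 16806) = sqrt(-28 - 16806) = sqrt(-16834) = I*sqrt(16834)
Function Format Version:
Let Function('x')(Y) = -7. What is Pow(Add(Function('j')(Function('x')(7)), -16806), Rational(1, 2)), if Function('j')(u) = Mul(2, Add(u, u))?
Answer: Mul(I, Pow(16834, Rational(1, 2))) ≈ Mul(129.75, I)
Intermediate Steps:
Function('j')(u) = Mul(4, u) (Function('j')(u) = Mul(2, Mul(2, u)) = Mul(4, u))
Pow(Add(Function('j')(Function('x')(7)), -16806), Rational(1, 2)) = Pow(Add(Mul(4, -7), -16806), Rational(1, 2)) = Pow(Add(-28, -16806), Rational(1, 2)) = Pow(-16834, Rational(1, 2)) = Mul(I, Pow(16834, Rational(1, 2)))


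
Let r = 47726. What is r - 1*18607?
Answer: 29119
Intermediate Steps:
r - 1*18607 = 47726 - 1*18607 = 47726 - 18607 = 29119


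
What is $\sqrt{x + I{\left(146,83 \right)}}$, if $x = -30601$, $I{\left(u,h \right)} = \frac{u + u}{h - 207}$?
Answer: $\frac{4 i \sqrt{1838114}}{31} \approx 174.94 i$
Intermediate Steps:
$I{\left(u,h \right)} = \frac{2 u}{-207 + h}$
$\sqrt{x + I{\left(146,83 \right)}} = \sqrt{-30601 + 2 \cdot 146 \frac{1}{-207 + 83}} = \sqrt{-30601 + 2 \cdot 146 \frac{1}{-124}} = \sqrt{-30601 + 2 \cdot 146 \left(- \frac{1}{124}\right)} = \sqrt{-30601 - \frac{73}{31}} = \sqrt{- \frac{948704}{31}} = \frac{4 i \sqrt{1838114}}{31}$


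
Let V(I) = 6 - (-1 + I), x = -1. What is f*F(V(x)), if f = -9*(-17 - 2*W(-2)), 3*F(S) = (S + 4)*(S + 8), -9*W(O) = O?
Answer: 10048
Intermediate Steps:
W(O) = -O/9
V(I) = 7 - I (V(I) = 6 + (1 - I) = 7 - I)
F(S) = (4 + S)*(8 + S)/3 (F(S) = ((S + 4)*(S + 8))/3 = ((4 + S)*(8 + S))/3 = (4 + S)*(8 + S)/3)
f = 157 (f = -9*(-17 - (-2)*(-2)/9) = -9*(-17 - 2*2/9) = -9*(-17 - 4/9) = -9*(-157/9) = 157)
f*F(V(x)) = 157*(32/3 + 4*(7 - 1*(-1)) + (7 - 1*(-1))²/3) = 157*(32/3 + 4*(7 + 1) + (7 + 1)²/3) = 157*(32/3 + 4*8 + (⅓)*8²) = 157*(32/3 + 32 + (⅓)*64) = 157*(32/3 + 32 + 64/3) = 157*64 = 10048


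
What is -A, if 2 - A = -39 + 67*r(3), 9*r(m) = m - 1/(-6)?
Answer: -941/54 ≈ -17.426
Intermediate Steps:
r(m) = 1/54 + m/9 (r(m) = (m - 1/(-6))/9 = (m - 1*(-⅙))/9 = (m + ⅙)/9 = (⅙ + m)/9 = 1/54 + m/9)
A = 941/54 (A = 2 - (-39 + 67*(1/54 + (⅑)*3)) = 2 - (-39 + 67*(1/54 + ⅓)) = 2 - (-39 + 67*(19/54)) = 2 - (-39 + 1273/54) = 2 - 1*(-833/54) = 2 + 833/54 = 941/54 ≈ 17.426)
-A = -1*941/54 = -941/54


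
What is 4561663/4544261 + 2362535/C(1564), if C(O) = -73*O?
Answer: -10215161473599/518827366892 ≈ -19.689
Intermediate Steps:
4561663/4544261 + 2362535/C(1564) = 4561663/4544261 + 2362535/((-73*1564)) = 4561663*(1/4544261) + 2362535/(-114172) = 4561663/4544261 + 2362535*(-1/114172) = 4561663/4544261 - 2362535/114172 = -10215161473599/518827366892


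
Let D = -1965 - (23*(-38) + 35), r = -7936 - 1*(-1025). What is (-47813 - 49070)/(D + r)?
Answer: 96883/8037 ≈ 12.055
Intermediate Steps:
r = -6911 (r = -7936 + 1025 = -6911)
D = -1126 (D = -1965 - (-874 + 35) = -1965 - 1*(-839) = -1965 + 839 = -1126)
(-47813 - 49070)/(D + r) = (-47813 - 49070)/(-1126 - 6911) = -96883/(-8037) = -96883*(-1/8037) = 96883/8037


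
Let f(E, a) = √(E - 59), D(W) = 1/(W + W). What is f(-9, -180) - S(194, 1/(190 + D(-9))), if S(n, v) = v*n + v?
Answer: -270/263 + 2*I*√17 ≈ -1.0266 + 8.2462*I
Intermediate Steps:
D(W) = 1/(2*W)
f(E, a) = √(-59 + E)
S(n, v) = v + n*v (S(n, v) = n*v + v = v + n*v)
f(-9, -180) - S(194, 1/(190 + D(-9))) = √(-59 - 9) - (1 + 194)/(190 + (½)/(-9)) = √(-68) - 195/(190 + (½)*(-⅑)) = 2*I*√17 - 195/(190 - 1/18) = 2*I*√17 - 195/3419/18 = 2*I*√17 - 18*195/3419 = 2*I*√17 - 1*270/263 = 2*I*√17 - 270/263 = -270/263 + 2*I*√17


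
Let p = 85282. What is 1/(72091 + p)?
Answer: 1/157373 ≈ 6.3543e-6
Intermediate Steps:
1/(72091 + p) = 1/(72091 + 85282) = 1/157373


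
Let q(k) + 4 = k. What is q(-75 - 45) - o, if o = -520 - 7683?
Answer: 8079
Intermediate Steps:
o = -8203
q(k) = -4 + k
q(-75 - 45) - o = (-4 + (-75 - 45)) - 1*(-8203) = (-4 - 120) + 8203 = -124 + 8203 = 8079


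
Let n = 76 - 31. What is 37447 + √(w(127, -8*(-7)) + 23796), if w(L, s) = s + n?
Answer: 37447 + √23897 ≈ 37602.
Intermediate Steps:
n = 45
w(L, s) = 45 + s (w(L, s) = s + 45 = 45 + s)
37447 + √(w(127, -8*(-7)) + 23796) = 37447 + √((45 - 8*(-7)) + 23796) = 37447 + √((45 + 56) + 23796) = 37447 + √(101 + 23796) = 37447 + √23897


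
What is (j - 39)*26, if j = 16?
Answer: -598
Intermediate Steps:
(j - 39)*26 = (16 - 39)*26 = -23*26 = -598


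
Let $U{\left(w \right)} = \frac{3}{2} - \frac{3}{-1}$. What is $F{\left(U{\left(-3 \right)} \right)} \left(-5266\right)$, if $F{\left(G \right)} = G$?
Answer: $-23697$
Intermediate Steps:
$U{\left(w \right)} = \frac{9}{2}$ ($U{\left(w \right)} = 3 \cdot \frac{1}{2} - -3 = \frac{3}{2} + 3 = \frac{9}{2}$)
$F{\left(U{\left(-3 \right)} \right)} \left(-5266\right) = \frac{9}{2} \left(-5266\right) = -23697$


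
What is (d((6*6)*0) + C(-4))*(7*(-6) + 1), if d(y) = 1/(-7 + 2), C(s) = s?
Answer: 861/5 ≈ 172.20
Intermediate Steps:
d(y) = -1/5 (d(y) = 1/(-5) = -1/5)
(d((6*6)*0) + C(-4))*(7*(-6) + 1) = (-1/5 - 4)*(7*(-6) + 1) = -21*(-42 + 1)/5 = -21/5*(-41) = 861/5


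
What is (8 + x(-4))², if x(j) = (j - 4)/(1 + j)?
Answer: 1024/9 ≈ 113.78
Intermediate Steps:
x(j) = (-4 + j)/(1 + j)
(8 + x(-4))² = (8 + (-4 - 4)/(1 - 4))² = (8 - 8/(-3))² = (8 - ⅓*(-8))² = (8 + 8/3)² = (32/3)² = 1024/9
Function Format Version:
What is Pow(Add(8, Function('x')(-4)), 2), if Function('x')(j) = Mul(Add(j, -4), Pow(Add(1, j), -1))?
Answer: Rational(1024, 9) ≈ 113.78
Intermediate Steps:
Function('x')(j) = Mul(Pow(Add(1, j), -1), Add(-4, j)) (Function('x')(j) = Mul(Add(-4, j), Pow(Add(1, j), -1)) = Mul(Pow(Add(1, j), -1), Add(-4, j)))
Pow(Add(8, Function('x')(-4)), 2) = Pow(Add(8, Mul(Pow(Add(1, -4), -1), Add(-4, -4))), 2) = Pow(Add(8, Mul(Pow(-3, -1), -8)), 2) = Pow(Add(8, Mul(Rational(-1, 3), -8)), 2) = Pow(Add(8, Rational(8, 3)), 2) = Pow(Rational(32, 3), 2) = Rational(1024, 9)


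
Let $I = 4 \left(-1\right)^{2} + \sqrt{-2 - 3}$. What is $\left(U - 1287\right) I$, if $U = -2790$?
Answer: $-16308 - 4077 i \sqrt{5} \approx -16308.0 - 9116.5 i$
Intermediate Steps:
$I = 4 + i \sqrt{5}$ ($I = 4 \cdot 1 + \sqrt{-5} = 4 + i \sqrt{5} \approx 4.0 + 2.2361 i$)
$\left(U - 1287\right) I = \left(-2790 - 1287\right) \left(4 + i \sqrt{5}\right) = - 4077 \left(4 + i \sqrt{5}\right) = -16308 - 4077 i \sqrt{5}$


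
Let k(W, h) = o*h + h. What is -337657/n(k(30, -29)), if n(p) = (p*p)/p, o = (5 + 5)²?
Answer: 337657/2929 ≈ 115.28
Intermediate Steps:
o = 100 (o = 10² = 100)
k(W, h) = 101*h (k(W, h) = 100*h + h = 101*h)
n(p) = p (n(p) = p²/p = p)
-337657/n(k(30, -29)) = -337657/(101*(-29)) = -337657/(-2929) = -337657*(-1/2929) = 337657/2929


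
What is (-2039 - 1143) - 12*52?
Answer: -3806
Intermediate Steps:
(-2039 - 1143) - 12*52 = -3182 - 624 = -3806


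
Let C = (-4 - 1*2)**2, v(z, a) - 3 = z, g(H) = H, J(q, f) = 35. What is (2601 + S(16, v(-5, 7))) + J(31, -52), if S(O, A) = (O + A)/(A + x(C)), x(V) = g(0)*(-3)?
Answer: 2629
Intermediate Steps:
v(z, a) = 3 + z
C = 36 (C = (-4 - 2)**2 = (-6)**2 = 36)
x(V) = 0 (x(V) = 0*(-3) = 0)
S(O, A) = (A + O)/A (S(O, A) = (O + A)/(A + 0) = (A + O)/A)
(2601 + S(16, v(-5, 7))) + J(31, -52) = (2601 + ((3 - 5) + 16)/(3 - 5)) + 35 = (2601 + (-2 + 16)/(-2)) + 35 = (2601 - 1/2*14) + 35 = (2601 - 7) + 35 = 2594 + 35 = 2629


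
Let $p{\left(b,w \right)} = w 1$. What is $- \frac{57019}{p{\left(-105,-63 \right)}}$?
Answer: $\frac{57019}{63} \approx 905.06$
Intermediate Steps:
$p{\left(b,w \right)} = w$
$- \frac{57019}{p{\left(-105,-63 \right)}} = - \frac{57019}{-63} = \left(-57019\right) \left(- \frac{1}{63}\right) = \frac{57019}{63}$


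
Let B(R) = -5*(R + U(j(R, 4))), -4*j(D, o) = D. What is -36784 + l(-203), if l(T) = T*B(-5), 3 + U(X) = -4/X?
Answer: -48152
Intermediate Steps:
j(D, o) = -D/4
U(X) = -3 - 4/X
B(R) = 15 - 80/R - 5*R (B(R) = -5*(R + (-3 - 4*(-4/R))) = -5*(R + (-3 - (-16)/R)) = -5*(R + (-3 + 16/R)) = -5*(-3 + R + 16/R) = 15 - 80/R - 5*R)
l(T) = 56*T (l(T) = T*(15 - 80/(-5) - 5*(-5)) = T*(15 - 80*(-⅕) + 25) = T*(15 + 16 + 25) = T*56 = 56*T)
-36784 + l(-203) = -36784 + 56*(-203) = -36784 - 11368 = -48152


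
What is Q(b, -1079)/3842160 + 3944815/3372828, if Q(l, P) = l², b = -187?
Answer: 1272879568561/1079912069040 ≈ 1.1787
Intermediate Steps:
Q(b, -1079)/3842160 + 3944815/3372828 = (-187)²/3842160 + 3944815/3372828 = 34969*(1/3842160) + 3944815*(1/3372828) = 34969/3842160 + 3944815/3372828 = 1272879568561/1079912069040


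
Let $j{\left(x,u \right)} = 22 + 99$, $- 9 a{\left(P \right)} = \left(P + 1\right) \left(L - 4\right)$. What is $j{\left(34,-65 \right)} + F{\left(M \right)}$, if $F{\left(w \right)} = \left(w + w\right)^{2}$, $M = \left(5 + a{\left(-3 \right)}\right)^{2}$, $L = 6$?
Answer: $\frac{23853085}{6561} \approx 3635.6$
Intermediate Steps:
$a{\left(P \right)} = - \frac{2}{9} - \frac{2 P}{9}$ ($a{\left(P \right)} = - \frac{\left(P + 1\right) \left(6 - 4\right)}{9} = - \frac{\left(1 + P\right) 2}{9} = - \frac{2 + 2 P}{9} = - \frac{2}{9} - \frac{2 P}{9}$)
$j{\left(x,u \right)} = 121$
$M = \frac{2401}{81}$ ($M = \left(5 - - \frac{4}{9}\right)^{2} = \left(5 + \left(- \frac{2}{9} + \frac{2}{3}\right)\right)^{2} = \left(5 + \frac{4}{9}\right)^{2} = \left(\frac{49}{9}\right)^{2} = \frac{2401}{81} \approx 29.642$)
$F{\left(w \right)} = 4 w^{2}$ ($F{\left(w \right)} = \left(2 w\right)^{2} = 4 w^{2}$)
$j{\left(34,-65 \right)} + F{\left(M \right)} = 121 + 4 \left(\frac{2401}{81}\right)^{2} = 121 + 4 \cdot \frac{5764801}{6561} = 121 + \frac{23059204}{6561} = \frac{23853085}{6561}$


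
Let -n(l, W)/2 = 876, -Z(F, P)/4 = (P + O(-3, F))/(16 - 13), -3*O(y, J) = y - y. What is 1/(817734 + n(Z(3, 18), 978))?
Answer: 1/815982 ≈ 1.2255e-6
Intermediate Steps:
O(y, J) = 0 (O(y, J) = -(y - y)/3 = -⅓*0 = 0)
Z(F, P) = -4*P/3 (Z(F, P) = -4*(P + 0)/(16 - 13) = -4*P/3)
n(l, W) = -1752 (n(l, W) = -2*876 = -1752)
1/(817734 + n(Z(3, 18), 978)) = 1/(817734 - 1752) = 1/815982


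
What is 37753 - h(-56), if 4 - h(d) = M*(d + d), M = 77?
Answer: 29125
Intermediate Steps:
h(d) = 4 - 154*d (h(d) = 4 - 77*(d + d) = 4 - 77*2*d = 4 - 154*d)
37753 - h(-56) = 37753 - (4 - 154*(-56)) = 37753 - (4 + 8624) = 37753 - 1*8628 = 37753 - 8628 = 29125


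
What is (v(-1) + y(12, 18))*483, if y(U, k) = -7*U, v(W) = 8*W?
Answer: -44436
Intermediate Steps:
(v(-1) + y(12, 18))*483 = (8*(-1) - 7*12)*483 = (-8 - 84)*483 = -92*483 = -44436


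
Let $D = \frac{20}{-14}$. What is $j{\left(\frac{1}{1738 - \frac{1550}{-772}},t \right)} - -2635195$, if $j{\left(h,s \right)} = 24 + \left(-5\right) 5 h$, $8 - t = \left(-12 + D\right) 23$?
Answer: $\frac{1769926385167}{671643} \approx 2.6352 \cdot 10^{6}$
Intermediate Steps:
$D = - \frac{10}{7}$ ($D = 20 \left(- \frac{1}{14}\right) = - \frac{10}{7} \approx -1.4286$)
$t = \frac{2218}{7}$ ($t = 8 - \left(-12 - \frac{10}{7}\right) 23 = 8 - \left(- \frac{94}{7}\right) 23 = 8 - - \frac{2162}{7} = 8 + \frac{2162}{7} = \frac{2218}{7} \approx 316.86$)
$j{\left(h,s \right)} = 24 - 25 h$
$j{\left(\frac{1}{1738 - \frac{1550}{-772}},t \right)} - -2635195 = \left(24 - \frac{25}{1738 - \frac{1550}{-772}}\right) - -2635195 = \left(24 - \frac{25}{1738 - - \frac{775}{386}}\right) + 2635195 = \left(24 - \frac{25}{1738 + \frac{775}{386}}\right) + 2635195 = \left(24 - \frac{25}{\frac{671643}{386}}\right) + 2635195 = \left(24 - \frac{9650}{671643}\right) + 2635195 = \frac{16109782}{671643} + 2635195 = \frac{1769926385167}{671643}$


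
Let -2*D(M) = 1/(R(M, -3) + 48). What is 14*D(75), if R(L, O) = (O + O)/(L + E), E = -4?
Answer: -71/486 ≈ -0.14609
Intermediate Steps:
R(L, O) = 2*O/(-4 + L) (R(L, O) = (O + O)/(L - 4) = (2*O)/(-4 + L) = 2*O/(-4 + L))
D(M) = -1/(2*(48 - 6/(-4 + M))) (D(M) = -1/(2*(2*(-3)/(-4 + M) + 48)) = -1/(2*(-6/(-4 + M) + 48)) = -1/(2*(48 - 6/(-4 + M))))
14*D(75) = 14*((4 - 1*75)/(12*(-33 + 8*75))) = 14*((4 - 75)/(12*(-33 + 600))) = 14*((1/12)*(-71)/567) = 14*((1/12)*(1/567)*(-71)) = 14*(-71/6804) = -71/486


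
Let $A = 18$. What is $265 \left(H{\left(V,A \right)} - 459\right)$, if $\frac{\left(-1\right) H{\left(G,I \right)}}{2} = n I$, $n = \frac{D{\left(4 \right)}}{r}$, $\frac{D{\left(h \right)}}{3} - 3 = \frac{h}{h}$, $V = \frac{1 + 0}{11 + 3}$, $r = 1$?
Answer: $-236115$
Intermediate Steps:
$V = \frac{1}{14}$ ($V = 1 \cdot \frac{1}{14} = \frac{1}{14} \approx 0.071429$)
$D{\left(h \right)} = 12$ ($D{\left(h \right)} = 9 + 3 \frac{h}{h} = 9 + 3 \cdot 1 = 9 + 3 = 12$)
$n = 12$ ($n = \frac{12}{1} = 12 \cdot 1 = 12$)
$H{\left(G,I \right)} = - 24 I$ ($H{\left(G,I \right)} = - 2 \cdot 12 I = - 24 I$)
$265 \left(H{\left(V,A \right)} - 459\right) = 265 \left(\left(-24\right) 18 - 459\right) = 265 \left(-432 - 459\right) = 265 \left(-891\right) = -236115$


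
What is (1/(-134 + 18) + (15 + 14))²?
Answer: 11309769/13456 ≈ 840.50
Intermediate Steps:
(1/(-134 + 18) + (15 + 14))² = (1/(-116) + 29)² = (-1/116 + 29)² = (3363/116)² = 11309769/13456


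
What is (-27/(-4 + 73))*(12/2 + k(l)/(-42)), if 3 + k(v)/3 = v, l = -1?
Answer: -396/161 ≈ -2.4596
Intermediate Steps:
k(v) = -9 + 3*v
(-27/(-4 + 73))*(12/2 + k(l)/(-42)) = (-27/(-4 + 73))*(12/2 + (-9 + 3*(-1))/(-42)) = (-27/69)*(12*(½) + (-9 - 3)*(-1/42)) = ((1/69)*(-27))*(6 - 12*(-1/42)) = -9*(6 + 2/7)/23 = -9/23*44/7 = -396/161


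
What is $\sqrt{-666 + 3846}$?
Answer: $2 \sqrt{795} \approx 56.391$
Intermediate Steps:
$\sqrt{-666 + 3846} = \sqrt{3180} = 2 \sqrt{795}$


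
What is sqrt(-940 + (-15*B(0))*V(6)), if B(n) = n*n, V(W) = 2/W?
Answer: 2*I*sqrt(235) ≈ 30.659*I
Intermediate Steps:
B(n) = n**2
sqrt(-940 + (-15*B(0))*V(6)) = sqrt(-940 + (-15*0**2)*(2/6)) = sqrt(-940 + (-15*0)*(2*(1/6))) = sqrt(-940 + 0*(1/3)) = sqrt(-940 + 0) = sqrt(-940) = 2*I*sqrt(235)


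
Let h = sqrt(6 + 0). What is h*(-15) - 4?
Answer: -4 - 15*sqrt(6) ≈ -40.742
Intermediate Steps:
h = sqrt(6) ≈ 2.4495
h*(-15) - 4 = sqrt(6)*(-15) - 4 = -15*sqrt(6) - 4 = -4 - 15*sqrt(6)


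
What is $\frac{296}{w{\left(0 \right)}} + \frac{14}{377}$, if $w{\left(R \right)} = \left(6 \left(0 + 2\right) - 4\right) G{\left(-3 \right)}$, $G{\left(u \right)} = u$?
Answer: $- \frac{13907}{1131} \approx -12.296$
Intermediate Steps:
$w{\left(R \right)} = -24$ ($w{\left(R \right)} = \left(6 \left(0 + 2\right) - 4\right) \left(-3\right) = \left(6 \cdot 2 - 4\right) \left(-3\right) = \left(12 - 4\right) \left(-3\right) = 8 \left(-3\right) = -24$)
$\frac{296}{w{\left(0 \right)}} + \frac{14}{377} = \frac{296}{-24} + \frac{14}{377} = 296 \left(- \frac{1}{24}\right) + 14 \cdot \frac{1}{377} = - \frac{37}{3} + \frac{14}{377} = - \frac{13907}{1131}$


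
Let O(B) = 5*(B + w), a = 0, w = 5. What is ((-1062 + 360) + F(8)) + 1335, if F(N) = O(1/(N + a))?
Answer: 5269/8 ≈ 658.63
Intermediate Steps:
O(B) = 25 + 5*B (O(B) = 5*(B + 5) = 5*(5 + B) = 25 + 5*B)
F(N) = 25 + 5/N (F(N) = 25 + 5/(N + 0) = 25 + 5/N)
((-1062 + 360) + F(8)) + 1335 = ((-1062 + 360) + (25 + 5/8)) + 1335 = (-702 + (25 + 5*(⅛))) + 1335 = (-702 + (25 + 5/8)) + 1335 = (-702 + 205/8) + 1335 = -5411/8 + 1335 = 5269/8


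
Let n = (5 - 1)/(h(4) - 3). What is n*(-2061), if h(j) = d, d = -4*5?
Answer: 8244/23 ≈ 358.43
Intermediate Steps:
d = -20
h(j) = -20
n = -4/23 (n = (5 - 1)/(-20 - 3) = 4/(-23) = 4*(-1/23) = -4/23 ≈ -0.17391)
n*(-2061) = -4/23*(-2061) = 8244/23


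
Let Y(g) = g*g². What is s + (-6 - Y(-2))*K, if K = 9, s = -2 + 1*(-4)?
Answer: 12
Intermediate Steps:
Y(g) = g³
s = -6 (s = -2 - 4 = -6)
s + (-6 - Y(-2))*K = -6 + (-6 - 1*(-2)³)*9 = -6 + (-6 - 1*(-8))*9 = -6 + (-6 + 8)*9 = -6 + 2*9 = -6 + 18 = 12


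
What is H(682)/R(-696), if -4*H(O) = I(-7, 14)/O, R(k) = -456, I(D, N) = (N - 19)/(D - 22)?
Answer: 5/36075072 ≈ 1.3860e-7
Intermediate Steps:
I(D, N) = (-19 + N)/(-22 + D)
H(O) = -5/(116*O) (H(O) = -(-19 + 14)/(-22 - 7)/(4*O) = --5/(-29)/(4*O) = -(-1/29*(-5))/(4*O) = -5/(116*O))
H(682)/R(-696) = -5/116/682/(-456) = -5/116*1/682*(-1/456) = -5/79112*(-1/456) = 5/36075072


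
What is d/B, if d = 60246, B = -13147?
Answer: -60246/13147 ≈ -4.5825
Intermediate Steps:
d/B = 60246/(-13147) = 60246*(-1/13147) = -60246/13147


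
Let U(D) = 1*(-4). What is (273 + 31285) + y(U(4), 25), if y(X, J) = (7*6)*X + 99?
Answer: 31489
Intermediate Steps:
U(D) = -4
y(X, J) = 99 + 42*X (y(X, J) = 42*X + 99 = 99 + 42*X)
(273 + 31285) + y(U(4), 25) = (273 + 31285) + (99 + 42*(-4)) = 31558 + (99 - 168) = 31558 - 69 = 31489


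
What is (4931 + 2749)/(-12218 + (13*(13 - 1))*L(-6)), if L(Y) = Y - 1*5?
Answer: -3840/6967 ≈ -0.55117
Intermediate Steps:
L(Y) = -5 + Y (L(Y) = Y - 5 = -5 + Y)
(4931 + 2749)/(-12218 + (13*(13 - 1))*L(-6)) = (4931 + 2749)/(-12218 + (13*(13 - 1))*(-5 - 6)) = 7680/(-12218 + (13*12)*(-11)) = 7680/(-12218 + 156*(-11)) = 7680/(-12218 - 1716) = 7680/(-13934) = 7680*(-1/13934) = -3840/6967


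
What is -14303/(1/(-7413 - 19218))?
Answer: 380903193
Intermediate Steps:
-14303/(1/(-7413 - 19218)) = -14303/(1/(-26631)) = -14303/(-1/26631) = -14303*(-26631) = 380903193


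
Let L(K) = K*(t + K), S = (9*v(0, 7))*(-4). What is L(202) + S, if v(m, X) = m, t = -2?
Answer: 40400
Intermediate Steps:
S = 0 (S = (9*0)*(-4) = 0*(-4) = 0)
L(K) = K*(-2 + K)
L(202) + S = 202*(-2 + 202) + 0 = 202*200 + 0 = 40400 + 0 = 40400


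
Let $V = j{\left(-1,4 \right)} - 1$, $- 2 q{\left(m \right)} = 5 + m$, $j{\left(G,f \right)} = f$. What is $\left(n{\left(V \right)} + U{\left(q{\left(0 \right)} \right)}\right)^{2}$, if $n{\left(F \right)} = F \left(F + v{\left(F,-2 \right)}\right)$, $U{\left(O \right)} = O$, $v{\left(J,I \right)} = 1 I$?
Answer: $\frac{1}{4} \approx 0.25$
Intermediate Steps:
$q{\left(m \right)} = - \frac{5}{2} - \frac{m}{2}$ ($q{\left(m \right)} = - \frac{5 + m}{2} = - \frac{5}{2} - \frac{m}{2}$)
$v{\left(J,I \right)} = I$
$V = 3$ ($V = 4 - 1 = 3$)
$n{\left(F \right)} = F \left(-2 + F\right)$ ($n{\left(F \right)} = F \left(F - 2\right) = F \left(-2 + F\right)$)
$\left(n{\left(V \right)} + U{\left(q{\left(0 \right)} \right)}\right)^{2} = \left(3 \left(-2 + 3\right) - \frac{5}{2}\right)^{2} = \left(3 \cdot 1 + \left(- \frac{5}{2} + 0\right)\right)^{2} = \left(3 - \frac{5}{2}\right)^{2} = \left(\frac{1}{2}\right)^{2} = \frac{1}{4}$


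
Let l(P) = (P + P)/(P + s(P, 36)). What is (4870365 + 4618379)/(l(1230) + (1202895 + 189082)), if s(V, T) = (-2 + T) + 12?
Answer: 1513454668/222020639 ≈ 6.8167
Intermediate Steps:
s(V, T) = 10 + T
l(P) = 2*P/(46 + P) (l(P) = (P + P)/(P + (10 + 36)) = (2*P)/(P + 46) = (2*P)/(46 + P) = 2*P/(46 + P))
(4870365 + 4618379)/(l(1230) + (1202895 + 189082)) = (4870365 + 4618379)/(2*1230/(46 + 1230) + (1202895 + 189082)) = 9488744/(2*1230/1276 + 1391977) = 9488744/(2*1230*(1/1276) + 1391977) = 9488744/(615/319 + 1391977) = 9488744/(444041278/319) = 9488744*(319/444041278) = 1513454668/222020639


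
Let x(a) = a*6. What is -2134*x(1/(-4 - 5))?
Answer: 4268/3 ≈ 1422.7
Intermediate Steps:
x(a) = 6*a
-2134*x(1/(-4 - 5)) = -12804/(-4 - 5) = -12804/(-9) = -12804*(-1)/9 = -2134*(-⅔) = 4268/3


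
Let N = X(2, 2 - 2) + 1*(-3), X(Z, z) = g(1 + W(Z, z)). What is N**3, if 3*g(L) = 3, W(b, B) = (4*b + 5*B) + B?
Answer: -8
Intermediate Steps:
W(b, B) = 4*b + 6*B
g(L) = 1 (g(L) = (1/3)*3 = 1)
X(Z, z) = 1
N = -2 (N = 1 + 1*(-3) = 1 - 3 = -2)
N**3 = (-2)**3 = -8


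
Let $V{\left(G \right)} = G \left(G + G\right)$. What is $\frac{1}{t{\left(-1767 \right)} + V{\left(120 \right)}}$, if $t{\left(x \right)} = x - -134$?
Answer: $\frac{1}{27167} \approx 3.6809 \cdot 10^{-5}$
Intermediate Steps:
$V{\left(G \right)} = 2 G^{2}$ ($V{\left(G \right)} = G 2 G = 2 G^{2}$)
$t{\left(x \right)} = 134 + x$ ($t{\left(x \right)} = x + 134 = 134 + x$)
$\frac{1}{t{\left(-1767 \right)} + V{\left(120 \right)}} = \frac{1}{\left(134 - 1767\right) + 2 \cdot 120^{2}} = \frac{1}{-1633 + 2 \cdot 14400} = \frac{1}{-1633 + 28800} = \frac{1}{27167}$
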